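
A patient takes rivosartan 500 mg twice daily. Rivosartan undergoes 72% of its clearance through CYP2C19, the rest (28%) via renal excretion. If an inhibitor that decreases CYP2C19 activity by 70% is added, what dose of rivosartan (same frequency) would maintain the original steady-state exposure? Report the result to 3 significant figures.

The CYP2C19 pathway (72% of clearance) falls to 0.3× activity: 0.72 × 0.3 = 0.216.
The remaining 28% of clearance is unaffected.
New clearance relative to baseline: 0.216 + 0.28 = 0.496.
To maintain the same steady-state level, dose must scale with clearance: new dose = 500 × 0.496 = 248 mg.

248 mg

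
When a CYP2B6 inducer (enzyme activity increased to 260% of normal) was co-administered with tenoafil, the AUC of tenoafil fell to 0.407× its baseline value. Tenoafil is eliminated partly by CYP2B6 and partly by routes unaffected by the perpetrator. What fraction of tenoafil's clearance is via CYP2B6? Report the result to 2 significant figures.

Write x for the fraction cleared via CYP2B6. The observed AUC change means clearance rose to 1/0.407 = 2.457 of baseline.
Setting x·2.6 + (1 − x) = 2.457 and solving: x = (2.457 − 1)/(2.6 − 1) = 0.91.

0.91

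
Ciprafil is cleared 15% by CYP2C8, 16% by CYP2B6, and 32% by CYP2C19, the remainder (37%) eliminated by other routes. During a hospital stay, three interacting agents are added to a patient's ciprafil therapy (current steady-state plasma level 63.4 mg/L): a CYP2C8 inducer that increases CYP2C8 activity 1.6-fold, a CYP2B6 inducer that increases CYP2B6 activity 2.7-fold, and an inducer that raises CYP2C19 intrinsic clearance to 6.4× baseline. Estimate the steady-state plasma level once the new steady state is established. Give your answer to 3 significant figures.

The CYP2C8 pathway (15% of clearance) rises to 1.6× activity: 0.15 × 1.6 = 0.24.
The CYP2B6 pathway (16% of clearance) is boosted to 2.7× activity: 0.16 × 2.7 = 0.432.
The CYP2C19 pathway (32% of clearance) increases to 6.4× activity: 0.32 × 6.4 = 2.048.
The remaining 37% of clearance is unaffected.
Relative clearance = 0.24 + 0.432 + 2.048 + 0.37 = 3.09.
Steady-state plasma level ∝ 1/CL: new value = 63.4 / 3.09 = 20.5 mg/L.

20.5 mg/L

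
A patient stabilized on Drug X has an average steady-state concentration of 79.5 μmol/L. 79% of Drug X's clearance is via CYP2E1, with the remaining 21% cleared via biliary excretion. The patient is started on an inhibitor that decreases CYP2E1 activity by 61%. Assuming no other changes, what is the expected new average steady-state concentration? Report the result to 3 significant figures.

The CYP2E1 pathway (79% of clearance) falls to 0.39× activity: 0.79 × 0.39 = 0.3081.
The remaining 21% of clearance is unaffected.
Relative clearance = 0.3081 + 0.21 = 0.5181.
Average steady-state concentration ∝ 1/CL, so new value = 79.5 / 0.5181 = 153 μmol/L.

153 μmol/L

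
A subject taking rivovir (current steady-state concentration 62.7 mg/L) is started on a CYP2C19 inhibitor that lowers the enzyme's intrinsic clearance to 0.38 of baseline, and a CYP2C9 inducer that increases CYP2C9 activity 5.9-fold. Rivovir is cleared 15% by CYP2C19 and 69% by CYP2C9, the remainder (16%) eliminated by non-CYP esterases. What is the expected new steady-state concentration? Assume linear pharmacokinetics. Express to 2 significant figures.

15 mg/L

The CYP2C19 pathway (15% of clearance) falls to 0.38× activity: 0.15 × 0.38 = 0.057.
The CYP2C9 pathway (69% of clearance) rises to 5.9× activity: 0.69 × 5.9 = 4.071.
Non-CYP routes (16%) are unchanged.
New clearance relative to baseline: 0.057 + 4.071 + 0.16 = 4.288.
Dividing the baseline by the relative clearance: 62.7 / 4.288 = 15 mg/L.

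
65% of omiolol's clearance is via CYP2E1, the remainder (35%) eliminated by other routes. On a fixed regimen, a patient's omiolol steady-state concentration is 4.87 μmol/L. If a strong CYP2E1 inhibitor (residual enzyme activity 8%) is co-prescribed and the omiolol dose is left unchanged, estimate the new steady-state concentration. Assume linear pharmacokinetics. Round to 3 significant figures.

12.1 μmol/L

The CYP2E1 pathway (65% of clearance) is reduced to 0.08× activity: 0.65 × 0.08 = 0.052.
Non-CYP routes (35%) are unchanged.
Relative clearance = 0.052 + 0.35 = 0.402.
New steady-state concentration = baseline ÷ relative clearance = 4.87 / 0.402 = 12.1 μmol/L.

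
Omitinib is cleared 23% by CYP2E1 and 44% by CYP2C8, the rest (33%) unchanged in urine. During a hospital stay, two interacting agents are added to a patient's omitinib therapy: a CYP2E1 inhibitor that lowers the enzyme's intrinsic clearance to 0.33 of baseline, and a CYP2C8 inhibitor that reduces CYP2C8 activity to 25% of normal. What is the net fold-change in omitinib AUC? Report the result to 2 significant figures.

The CYP2E1 pathway (23% of clearance) is reduced to 0.33× activity: 0.23 × 0.33 = 0.0759.
The CYP2C8 pathway (44% of clearance) falls to 0.25× activity: 0.44 × 0.25 = 0.11.
The remaining 33% of clearance is unaffected.
CL_new/CL_old = 0.0759 + 0.11 + 0.33 = 0.5159.
Because AUC varies inversely with clearance, the combined effect is 1 / 0.5159 = 1.9.

1.9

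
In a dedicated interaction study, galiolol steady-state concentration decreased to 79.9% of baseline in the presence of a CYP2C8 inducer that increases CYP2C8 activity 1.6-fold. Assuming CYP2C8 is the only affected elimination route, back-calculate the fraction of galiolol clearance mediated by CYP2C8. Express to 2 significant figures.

0.42

CL'/CL = 1 / 0.799 = 1.252
1.6·fm + (1 − fm) = 1.252
fm = (1.252 − 1) / (1.6 − 1) = 0.42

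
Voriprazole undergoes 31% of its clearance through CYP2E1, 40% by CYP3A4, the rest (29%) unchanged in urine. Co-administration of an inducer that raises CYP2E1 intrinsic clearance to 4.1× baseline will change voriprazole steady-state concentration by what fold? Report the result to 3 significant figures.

0.510

The CYP2E1 pathway (31% of clearance) increases to 4.1× activity: 0.31 × 4.1 = 1.271.
CYP3A4 (40%) and the residual 29% are unaffected.
CL_new/CL_old = 1.271 + 0.4 + 0.29 = 1.961.
Steady-state concentration ratio = CL_old/CL_new = 1 / 1.961 = 0.510.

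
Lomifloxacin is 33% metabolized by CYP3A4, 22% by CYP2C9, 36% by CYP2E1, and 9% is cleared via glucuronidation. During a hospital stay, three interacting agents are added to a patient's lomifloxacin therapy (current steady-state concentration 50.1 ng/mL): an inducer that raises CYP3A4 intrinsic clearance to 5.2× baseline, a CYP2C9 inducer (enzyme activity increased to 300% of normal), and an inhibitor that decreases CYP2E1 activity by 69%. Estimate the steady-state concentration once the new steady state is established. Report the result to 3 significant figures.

The CYP3A4 pathway (33% of clearance) is boosted to 5.2× activity: 0.33 × 5.2 = 1.716.
The CYP2C9 pathway (22% of clearance) increases to 3× activity: 0.22 × 3 = 0.66.
The CYP2E1 pathway (36% of clearance) is reduced to 0.31× activity: 0.36 × 0.31 = 0.1116.
Non-CYP routes (9%) are unchanged.
CL_new/CL_old = 1.716 + 0.66 + 0.1116 + 0.09 = 2.5776.
Steady-state concentration ∝ 1/CL: new value = 50.1 / 2.5776 = 19.4 ng/mL.

19.4 ng/mL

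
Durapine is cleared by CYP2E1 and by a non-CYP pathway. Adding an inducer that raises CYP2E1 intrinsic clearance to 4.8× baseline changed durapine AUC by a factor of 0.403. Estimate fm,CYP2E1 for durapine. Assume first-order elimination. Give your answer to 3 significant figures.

Let x = fm,CYP2E1. Because AUC ∝ 1/CL, relative clearance rose to 1/0.403 = 2.481.
Setting x·4.8 + (1 − x) = 2.481 and solving: x = (2.481 − 1)/(4.8 − 1) = 0.390.

0.390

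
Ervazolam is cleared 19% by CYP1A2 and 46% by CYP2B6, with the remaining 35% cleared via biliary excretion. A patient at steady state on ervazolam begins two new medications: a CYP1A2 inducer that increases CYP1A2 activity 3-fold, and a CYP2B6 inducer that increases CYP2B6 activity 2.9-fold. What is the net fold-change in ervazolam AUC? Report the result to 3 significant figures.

0.444

The CYP1A2 pathway (19% of clearance) rises to 3× activity: 0.19 × 3 = 0.57.
The CYP2B6 pathway (46% of clearance) rises to 2.9× activity: 0.46 × 2.9 = 1.334.
Non-CYP routes (35%) are unchanged.
New clearance relative to baseline: 0.57 + 1.334 + 0.35 = 2.254.
Net AUC ratio = 1 / 2.254 = 0.444.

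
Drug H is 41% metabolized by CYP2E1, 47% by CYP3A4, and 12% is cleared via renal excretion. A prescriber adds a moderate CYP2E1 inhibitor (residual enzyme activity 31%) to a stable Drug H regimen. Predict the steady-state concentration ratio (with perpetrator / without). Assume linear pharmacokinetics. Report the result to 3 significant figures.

1.39

CYP2E1: 0.41 × 0.31 = 0.1271
CYP3A4: 0.47 (unchanged)
Other: 0.12 (unchanged)
New clearance relative to baseline: 0.1271 + 0.47 + 0.12 = 0.7171.
Steady-state concentration is inversely proportional to clearance, so the fold-change is 1 / 0.7171 = 1.39.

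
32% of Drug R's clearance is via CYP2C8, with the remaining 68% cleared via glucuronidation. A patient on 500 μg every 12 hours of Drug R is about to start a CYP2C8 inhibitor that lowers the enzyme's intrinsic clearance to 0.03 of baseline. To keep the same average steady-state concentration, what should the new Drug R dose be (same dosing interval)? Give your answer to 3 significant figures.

The CYP2C8 pathway (32% of clearance) drops to 0.03× activity: 0.32 × 0.03 = 0.0096.
The remaining 68% of clearance is unaffected.
Relative clearance = 0.0096 + 0.68 = 0.6896.
To maintain the same steady-state level, dose must scale with clearance: new dose = 500 × 0.6896 = 345 μg.

345 μg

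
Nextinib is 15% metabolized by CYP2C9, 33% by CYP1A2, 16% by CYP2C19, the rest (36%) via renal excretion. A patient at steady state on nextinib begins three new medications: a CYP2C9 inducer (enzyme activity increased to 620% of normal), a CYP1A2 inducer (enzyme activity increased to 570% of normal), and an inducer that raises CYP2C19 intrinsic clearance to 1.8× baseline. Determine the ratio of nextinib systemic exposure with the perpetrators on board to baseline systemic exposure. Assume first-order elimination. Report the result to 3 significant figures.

The CYP2C9 pathway (15% of clearance) increases to 6.2× activity: 0.15 × 6.2 = 0.93.
The CYP1A2 pathway (33% of clearance) rises to 5.7× activity: 0.33 × 5.7 = 1.881.
The CYP2C19 pathway (16% of clearance) rises to 1.8× activity: 0.16 × 1.8 = 0.288.
The remaining 36% of clearance is unaffected.
CL_new/CL_old = 0.93 + 1.881 + 0.288 + 0.36 = 3.459.
Systemic exposure ∝ 1/CL: fold-change = 1 / 3.459 = 0.289.

0.289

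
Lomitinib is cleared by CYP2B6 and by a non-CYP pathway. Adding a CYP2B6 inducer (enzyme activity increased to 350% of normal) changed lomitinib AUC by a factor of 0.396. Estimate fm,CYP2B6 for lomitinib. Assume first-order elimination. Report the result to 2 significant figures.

0.61

Let fm be the CYP2B6 fraction. New clearance relative to baseline = fm × 3.5 + (1 − fm).
AUC ratio = 1 / (new CL fraction), so new CL fraction = 1 / 0.396 = 2.525.
fm × 3.5 + 1 − fm = 2.525  ⇒  fm × (3.5 − 1) = 1.525  ⇒  fm = 0.61.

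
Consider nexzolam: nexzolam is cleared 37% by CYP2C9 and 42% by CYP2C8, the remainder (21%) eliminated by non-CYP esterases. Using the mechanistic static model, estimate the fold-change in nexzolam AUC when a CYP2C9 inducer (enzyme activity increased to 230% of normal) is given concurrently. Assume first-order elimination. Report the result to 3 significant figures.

0.675

The CYP2C9 pathway (37% of clearance) is boosted to 2.3× activity: 0.37 × 2.3 = 0.851.
CYP2C8 (42%) and the residual 21% are unaffected.
Relative clearance = 0.851 + 0.42 + 0.21 = 1.481.
AUC ratio = CL_old/CL_new = 1 / 1.481 = 0.675.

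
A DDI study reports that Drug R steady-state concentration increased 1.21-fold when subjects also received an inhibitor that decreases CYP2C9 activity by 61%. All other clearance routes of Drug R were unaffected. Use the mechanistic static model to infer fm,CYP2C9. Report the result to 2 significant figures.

0.28

Let fm be the CYP2C9 fraction. New clearance relative to baseline = fm × 0.39 + (1 − fm).
Steady-state concentration ratio = 1 / (new CL fraction), so new CL fraction = 1 / 1.21 = 0.8264.
fm × 0.39 + 1 − fm = 0.8264  ⇒  fm × (0.39 − 1) = −0.1736  ⇒  fm = 0.28.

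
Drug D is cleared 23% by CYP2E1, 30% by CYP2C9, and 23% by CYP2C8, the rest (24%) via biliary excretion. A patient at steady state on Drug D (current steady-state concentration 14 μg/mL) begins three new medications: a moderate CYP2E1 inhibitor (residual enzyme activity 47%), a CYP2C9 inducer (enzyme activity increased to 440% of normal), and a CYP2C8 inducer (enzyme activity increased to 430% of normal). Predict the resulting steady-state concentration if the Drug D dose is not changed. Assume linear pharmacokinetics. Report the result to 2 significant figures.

The CYP2E1 pathway (23% of clearance) falls to 0.47× activity: 0.23 × 0.47 = 0.1081.
The CYP2C9 pathway (30% of clearance) is boosted to 4.4× activity: 0.3 × 4.4 = 1.32.
The CYP2C8 pathway (23% of clearance) increases to 4.3× activity: 0.23 × 4.3 = 0.989.
The remaining 24% of clearance is unaffected.
CL_new/CL_old = 0.1081 + 1.32 + 0.989 + 0.24 = 2.6571.
Dividing the baseline by the relative clearance: 14 / 2.6571 = 5.3 μg/mL.

5.3 μg/mL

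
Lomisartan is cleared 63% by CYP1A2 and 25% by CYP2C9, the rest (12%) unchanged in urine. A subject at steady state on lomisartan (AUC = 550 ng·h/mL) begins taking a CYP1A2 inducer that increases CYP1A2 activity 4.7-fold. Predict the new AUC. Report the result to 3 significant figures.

The CYP1A2 pathway (63% of clearance) increases to 4.7× activity: 0.63 × 4.7 = 2.961.
CYP2C9 (25%) and the residual 12% are unaffected.
New clearance relative to baseline: 2.961 + 0.25 + 0.12 = 3.331.
New AUC = baseline ÷ relative clearance = 550 / 3.331 = 165 ng·h/mL.

165 ng·h/mL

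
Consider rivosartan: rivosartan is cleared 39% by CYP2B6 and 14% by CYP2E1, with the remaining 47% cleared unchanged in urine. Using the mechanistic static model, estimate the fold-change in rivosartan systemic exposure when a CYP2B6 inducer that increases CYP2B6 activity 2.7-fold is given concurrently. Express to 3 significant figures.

The CYP2B6 pathway (39% of clearance) is boosted to 2.7× activity: 0.39 × 2.7 = 1.053.
CYP2E1 (14%) and the residual 47% are unaffected.
Relative clearance = 1.053 + 0.14 + 0.47 = 1.663.
Systemic exposure is inversely proportional to clearance, so the fold-change is 1 / 1.663 = 0.601.

0.601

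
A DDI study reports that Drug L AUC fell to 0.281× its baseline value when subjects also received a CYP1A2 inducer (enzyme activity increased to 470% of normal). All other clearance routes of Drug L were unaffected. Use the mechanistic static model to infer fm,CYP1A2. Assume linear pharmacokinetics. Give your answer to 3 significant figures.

0.692

Let x = fm,CYP1A2. Because AUC ∝ 1/CL, relative clearance rose to 1/0.281 = 3.559.
Only the CYP1A2 route changed, so 3.559 = x·4.7 + (1 − x), giving x = 0.692.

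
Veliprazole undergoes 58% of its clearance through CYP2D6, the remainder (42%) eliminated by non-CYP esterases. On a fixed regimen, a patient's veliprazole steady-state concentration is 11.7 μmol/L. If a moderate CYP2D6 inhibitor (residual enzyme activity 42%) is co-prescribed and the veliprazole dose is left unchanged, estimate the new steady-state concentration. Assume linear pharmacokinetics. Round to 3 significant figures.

The CYP2D6 pathway (58% of clearance) falls to 0.42× activity: 0.58 × 0.42 = 0.2436.
The remaining 42% of clearance is unaffected.
CL_new/CL_old = 0.2436 + 0.42 = 0.6636.
With dosing unchanged, steady-state concentration scales as 1/CL: 11.7 / 0.6636 = 17.6 μmol/L.

17.6 μmol/L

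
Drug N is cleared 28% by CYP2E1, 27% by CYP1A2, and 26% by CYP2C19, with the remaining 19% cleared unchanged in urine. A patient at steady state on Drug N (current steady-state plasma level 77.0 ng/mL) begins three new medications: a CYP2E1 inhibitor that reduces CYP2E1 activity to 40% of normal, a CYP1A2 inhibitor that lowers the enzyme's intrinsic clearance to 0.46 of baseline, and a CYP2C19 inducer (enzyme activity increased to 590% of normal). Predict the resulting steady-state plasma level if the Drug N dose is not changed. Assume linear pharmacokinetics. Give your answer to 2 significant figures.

The CYP2E1 pathway (28% of clearance) falls to 0.4× activity: 0.28 × 0.4 = 0.112.
The CYP1A2 pathway (27% of clearance) is reduced to 0.46× activity: 0.27 × 0.46 = 0.1242.
The CYP2C19 pathway (26% of clearance) increases to 5.9× activity: 0.26 × 5.9 = 1.534.
Non-CYP routes (19%) are unchanged.
Relative clearance = 0.112 + 0.1242 + 1.534 + 0.19 = 1.9602.
Steady-state plasma level ∝ 1/CL: new value = 77.0 / 1.9602 = 39 ng/mL.

39 ng/mL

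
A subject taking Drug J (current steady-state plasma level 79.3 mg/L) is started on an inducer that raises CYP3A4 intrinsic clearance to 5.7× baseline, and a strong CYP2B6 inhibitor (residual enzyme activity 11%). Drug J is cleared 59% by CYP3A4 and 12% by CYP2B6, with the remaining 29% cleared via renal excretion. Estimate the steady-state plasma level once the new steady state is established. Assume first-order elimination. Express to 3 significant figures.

CYP3A4: 0.59 × 5.7 = 3.363
CYP2B6: 0.12 × 0.11 = 0.0132
Other: 0.29 (unchanged)
CL_new/CL_old = 3.363 + 0.0132 + 0.29 = 3.6662.
Steady-state plasma level ∝ 1/CL: new value = 79.3 / 3.6662 = 21.6 mg/L.

21.6 mg/L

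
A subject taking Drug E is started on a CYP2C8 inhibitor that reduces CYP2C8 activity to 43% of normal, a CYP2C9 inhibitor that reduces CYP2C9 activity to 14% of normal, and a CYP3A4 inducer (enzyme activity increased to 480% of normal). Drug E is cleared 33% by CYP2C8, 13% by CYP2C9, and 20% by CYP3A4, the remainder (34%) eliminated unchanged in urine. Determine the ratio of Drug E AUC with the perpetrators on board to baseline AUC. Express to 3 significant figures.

0.685

The CYP2C8 pathway (33% of clearance) drops to 0.43× activity: 0.33 × 0.43 = 0.1419.
The CYP2C9 pathway (13% of clearance) is reduced to 0.14× activity: 0.13 × 0.14 = 0.0182.
The CYP3A4 pathway (20% of clearance) rises to 4.8× activity: 0.2 × 4.8 = 0.96.
Non-CYP routes (34%) are unchanged.
Relative clearance = 0.1419 + 0.0182 + 0.96 + 0.34 = 1.4601.
Net AUC ratio = 1 / 1.4601 = 0.685.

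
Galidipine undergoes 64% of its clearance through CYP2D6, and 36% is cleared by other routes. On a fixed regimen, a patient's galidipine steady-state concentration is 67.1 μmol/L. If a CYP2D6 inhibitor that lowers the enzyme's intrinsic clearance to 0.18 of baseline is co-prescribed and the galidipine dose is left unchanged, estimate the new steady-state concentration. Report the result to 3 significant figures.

The CYP2D6 pathway (64% of clearance) drops to 0.18× activity: 0.64 × 0.18 = 0.1152.
The remaining 36% of clearance is unaffected.
New clearance relative to baseline: 0.1152 + 0.36 = 0.4752.
With dosing unchanged, steady-state concentration scales as 1/CL: 67.1 / 0.4752 = 141 μmol/L.

141 μmol/L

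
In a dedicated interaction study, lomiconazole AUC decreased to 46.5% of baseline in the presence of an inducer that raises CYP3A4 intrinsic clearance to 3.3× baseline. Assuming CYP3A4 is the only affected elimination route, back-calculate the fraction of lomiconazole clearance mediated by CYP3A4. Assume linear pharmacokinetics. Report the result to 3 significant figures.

Write x for the fraction cleared via CYP3A4. The observed AUC change means clearance rose to 1/0.465 = 2.151 of baseline.
Setting x·3.3 + (1 − x) = 2.151 and solving: x = (2.151 − 1)/(3.3 − 1) = 0.500.

0.500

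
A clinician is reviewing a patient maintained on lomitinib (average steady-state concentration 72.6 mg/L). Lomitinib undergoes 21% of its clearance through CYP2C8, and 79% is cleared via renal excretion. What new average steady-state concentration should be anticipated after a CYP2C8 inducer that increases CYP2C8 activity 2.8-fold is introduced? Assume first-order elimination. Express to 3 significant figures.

52.7 mg/L

The CYP2C8 pathway (21% of clearance) increases to 2.8× activity: 0.21 × 2.8 = 0.588.
The remaining 79% of clearance is unaffected.
New clearance relative to baseline: 0.588 + 0.79 = 1.378.
New average steady-state concentration = baseline ÷ relative clearance = 72.6 / 1.378 = 52.7 mg/L.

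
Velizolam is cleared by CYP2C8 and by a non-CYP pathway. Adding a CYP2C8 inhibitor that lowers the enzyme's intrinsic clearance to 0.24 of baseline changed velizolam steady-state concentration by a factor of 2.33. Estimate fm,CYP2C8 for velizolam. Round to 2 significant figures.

Write x for the fraction cleared via CYP2C8. The observed steady-state concentration change means clearance fell to 1/2.33 = 0.4292 of baseline.
Setting x·0.24 + (1 − x) = 0.4292 and solving: x = (0.4292 − 1)/(0.24 − 1) = 0.75.

0.75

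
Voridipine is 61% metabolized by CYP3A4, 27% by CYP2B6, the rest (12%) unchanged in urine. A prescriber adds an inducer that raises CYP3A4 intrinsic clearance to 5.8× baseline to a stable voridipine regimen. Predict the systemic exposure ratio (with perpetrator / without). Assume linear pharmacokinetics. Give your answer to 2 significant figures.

0.25

CYP3A4: 0.61 × 5.8 = 3.538
CYP2B6: 0.27 (unchanged)
Other: 0.12 (unchanged)
New clearance relative to baseline: 3.538 + 0.27 + 0.12 = 3.928.
Systemic exposure is inversely proportional to clearance, so the fold-change is 1 / 3.928 = 0.25.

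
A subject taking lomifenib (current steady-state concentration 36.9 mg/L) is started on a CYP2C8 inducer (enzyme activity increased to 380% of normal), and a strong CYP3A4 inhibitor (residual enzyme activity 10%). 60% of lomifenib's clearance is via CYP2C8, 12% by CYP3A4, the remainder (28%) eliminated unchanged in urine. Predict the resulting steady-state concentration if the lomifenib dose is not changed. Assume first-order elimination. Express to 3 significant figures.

14.3 mg/L

The CYP2C8 pathway (60% of clearance) rises to 3.8× activity: 0.6 × 3.8 = 2.28.
The CYP3A4 pathway (12% of clearance) falls to 0.1× activity: 0.12 × 0.1 = 0.012.
The remaining 28% of clearance is unaffected.
Relative clearance = 2.28 + 0.012 + 0.28 = 2.572.
Dividing the baseline by the relative clearance: 36.9 / 2.572 = 14.3 mg/L.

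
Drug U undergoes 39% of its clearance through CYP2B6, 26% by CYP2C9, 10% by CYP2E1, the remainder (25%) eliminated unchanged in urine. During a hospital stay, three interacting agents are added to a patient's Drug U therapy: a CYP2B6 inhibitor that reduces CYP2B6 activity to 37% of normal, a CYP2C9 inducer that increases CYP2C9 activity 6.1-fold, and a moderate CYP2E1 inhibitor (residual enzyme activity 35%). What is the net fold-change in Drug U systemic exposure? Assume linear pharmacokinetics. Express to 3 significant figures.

0.496

CYP2B6: 0.39 × 0.37 = 0.1443
CYP2C9: 0.26 × 6.1 = 1.586
CYP2E1: 0.1 × 0.35 = 0.035
Other: 0.25 (unchanged)
CL_new/CL_old = 0.1443 + 1.586 + 0.035 + 0.25 = 2.0153.
Systemic exposure ∝ 1/CL: fold-change = 1 / 2.0153 = 0.496.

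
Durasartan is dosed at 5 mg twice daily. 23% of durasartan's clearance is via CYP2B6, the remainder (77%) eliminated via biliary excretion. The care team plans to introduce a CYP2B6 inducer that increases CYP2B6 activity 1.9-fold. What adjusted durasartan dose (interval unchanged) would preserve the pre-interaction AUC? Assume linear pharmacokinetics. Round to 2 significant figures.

6.0 mg

CYP2B6: 0.23 × 1.9 = 0.437
Other: 0.77 (unchanged)
Relative clearance = 0.437 + 0.77 = 1.207.
Css,avg = (dose rate)/CL, so holding Css fixed requires dose ∝ CL: 5 × 1.207 = 6.0 mg.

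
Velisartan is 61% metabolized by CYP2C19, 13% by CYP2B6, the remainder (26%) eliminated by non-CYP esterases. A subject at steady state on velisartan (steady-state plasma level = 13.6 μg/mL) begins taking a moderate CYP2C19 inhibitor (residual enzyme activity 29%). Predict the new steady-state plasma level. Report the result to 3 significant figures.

CYP2C19: 0.61 × 0.29 = 0.1769
CYP2B6: 0.13 (unchanged)
Other: 0.26 (unchanged)
New clearance relative to baseline: 0.1769 + 0.13 + 0.26 = 0.5669.
New steady-state plasma level = baseline ÷ relative clearance = 13.6 / 0.5669 = 24.0 μg/mL.

24.0 μg/mL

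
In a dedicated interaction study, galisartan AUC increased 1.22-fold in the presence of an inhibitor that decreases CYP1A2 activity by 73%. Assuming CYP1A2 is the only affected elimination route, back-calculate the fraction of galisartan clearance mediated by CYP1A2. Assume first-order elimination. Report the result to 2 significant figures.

Write x for the fraction cleared via CYP1A2. The observed AUC change means clearance fell to 1/1.22 = 0.8197 of baseline.
Setting x·0.27 + (1 − x) = 0.8197 and solving: x = (0.8197 − 1)/(0.27 − 1) = 0.25.

0.25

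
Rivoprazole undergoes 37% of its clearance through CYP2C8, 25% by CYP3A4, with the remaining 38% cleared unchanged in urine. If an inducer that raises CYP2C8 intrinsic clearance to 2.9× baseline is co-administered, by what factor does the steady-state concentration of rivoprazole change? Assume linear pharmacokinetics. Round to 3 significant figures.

CYP2C8: 0.37 × 2.9 = 1.073
CYP3A4: 0.25 (unchanged)
Other: 0.38 (unchanged)
Relative clearance = 1.073 + 0.25 + 0.38 = 1.703.
Steady-state concentration ratio = CL_old/CL_new = 1 / 1.703 = 0.587.

0.587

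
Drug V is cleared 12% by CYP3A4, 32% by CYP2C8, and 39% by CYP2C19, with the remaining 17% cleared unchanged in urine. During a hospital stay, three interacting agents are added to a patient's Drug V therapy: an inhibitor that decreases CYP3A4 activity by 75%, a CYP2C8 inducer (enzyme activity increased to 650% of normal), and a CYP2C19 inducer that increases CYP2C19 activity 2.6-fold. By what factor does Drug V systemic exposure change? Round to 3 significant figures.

CYP3A4: 0.12 × 0.25 = 0.03
CYP2C8: 0.32 × 6.5 = 2.08
CYP2C19: 0.39 × 2.6 = 1.014
Other: 0.17 (unchanged)
New clearance relative to baseline: 0.03 + 2.08 + 1.014 + 0.17 = 3.294.
Systemic exposure ∝ 1/CL: fold-change = 1 / 3.294 = 0.304.

0.304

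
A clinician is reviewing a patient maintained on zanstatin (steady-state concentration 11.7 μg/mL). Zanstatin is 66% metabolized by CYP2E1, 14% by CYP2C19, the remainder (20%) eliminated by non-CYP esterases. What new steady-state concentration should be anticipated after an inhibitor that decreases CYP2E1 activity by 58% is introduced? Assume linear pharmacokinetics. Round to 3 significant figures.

19.0 μg/mL

The CYP2E1 pathway (66% of clearance) falls to 0.42× activity: 0.66 × 0.42 = 0.2772.
CYP2C19 (14%) and the residual 20% are unaffected.
Relative clearance = 0.2772 + 0.14 + 0.2 = 0.6172.
Steady-state concentration ∝ 1/CL, so new value = 11.7 / 0.6172 = 19.0 μg/mL.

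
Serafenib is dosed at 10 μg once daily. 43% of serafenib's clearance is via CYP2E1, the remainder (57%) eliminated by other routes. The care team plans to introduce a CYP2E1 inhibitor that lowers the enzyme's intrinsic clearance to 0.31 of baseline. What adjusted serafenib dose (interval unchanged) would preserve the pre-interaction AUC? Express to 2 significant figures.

7.0 μg

CYP2E1: 0.43 × 0.31 = 0.1333
Other: 0.57 (unchanged)
Relative clearance = 0.1333 + 0.57 = 0.7033.
Css,avg = (dose rate)/CL, so holding Css fixed requires dose ∝ CL: 10 × 0.7033 = 7.0 μg.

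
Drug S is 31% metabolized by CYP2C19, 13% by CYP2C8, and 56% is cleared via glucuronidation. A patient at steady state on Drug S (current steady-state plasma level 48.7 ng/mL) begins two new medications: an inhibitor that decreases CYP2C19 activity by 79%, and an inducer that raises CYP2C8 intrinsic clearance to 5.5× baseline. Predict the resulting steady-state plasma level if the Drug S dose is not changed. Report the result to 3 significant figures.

36.3 ng/mL

The CYP2C19 pathway (31% of clearance) falls to 0.21× activity: 0.31 × 0.21 = 0.0651.
The CYP2C8 pathway (13% of clearance) increases to 5.5× activity: 0.13 × 5.5 = 0.715.
The remaining 56% of clearance is unaffected.
Relative clearance = 0.0651 + 0.715 + 0.56 = 1.3401.
Dividing the baseline by the relative clearance: 48.7 / 1.3401 = 36.3 ng/mL.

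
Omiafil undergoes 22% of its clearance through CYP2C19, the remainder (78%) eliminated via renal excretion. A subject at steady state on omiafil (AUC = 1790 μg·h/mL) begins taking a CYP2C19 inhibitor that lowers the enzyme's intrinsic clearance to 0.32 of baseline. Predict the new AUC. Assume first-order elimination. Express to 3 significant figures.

The CYP2C19 pathway (22% of clearance) falls to 0.32× activity: 0.22 × 0.32 = 0.0704.
The remaining 78% of clearance is unaffected.
New clearance relative to baseline: 0.0704 + 0.78 = 0.8504.
With dosing unchanged, AUC scales as 1/CL: 1790 / 0.8504 = 2.10 × 10³ μg·h/mL.

2.10 × 10³ μg·h/mL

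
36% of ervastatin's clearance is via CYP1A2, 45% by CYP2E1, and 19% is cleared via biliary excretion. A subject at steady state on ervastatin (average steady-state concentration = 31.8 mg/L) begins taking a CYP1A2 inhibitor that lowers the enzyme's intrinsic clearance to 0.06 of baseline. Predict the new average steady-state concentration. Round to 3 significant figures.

48.1 mg/L

CYP1A2: 0.36 × 0.06 = 0.0216
CYP2E1: 0.45 (unchanged)
Other: 0.19 (unchanged)
New clearance relative to baseline: 0.0216 + 0.45 + 0.19 = 0.6616.
With dosing unchanged, average steady-state concentration scales as 1/CL: 31.8 / 0.6616 = 48.1 mg/L.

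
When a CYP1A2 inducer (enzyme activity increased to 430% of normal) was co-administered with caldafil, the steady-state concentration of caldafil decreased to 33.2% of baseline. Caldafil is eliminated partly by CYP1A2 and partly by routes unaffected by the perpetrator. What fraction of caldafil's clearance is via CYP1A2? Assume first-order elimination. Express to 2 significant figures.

Let fm be the CYP1A2 fraction. New clearance relative to baseline = fm × 4.3 + (1 − fm).
Steady-state concentration ratio = 1 / (new CL fraction), so new CL fraction = 1 / 0.332 = 3.012.
fm × 4.3 + 1 − fm = 3.012  ⇒  fm × (4.3 − 1) = 2.012  ⇒  fm = 0.61.

0.61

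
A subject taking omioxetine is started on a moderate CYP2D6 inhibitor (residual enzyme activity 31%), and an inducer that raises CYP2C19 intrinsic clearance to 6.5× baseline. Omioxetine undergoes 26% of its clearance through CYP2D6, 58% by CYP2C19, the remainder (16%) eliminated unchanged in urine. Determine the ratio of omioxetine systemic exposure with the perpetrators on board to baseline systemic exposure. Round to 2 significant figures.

The CYP2D6 pathway (26% of clearance) is reduced to 0.31× activity: 0.26 × 0.31 = 0.0806.
The CYP2C19 pathway (58% of clearance) rises to 6.5× activity: 0.58 × 6.5 = 3.77.
The remaining 16% of clearance is unaffected.
CL_new/CL_old = 0.0806 + 3.77 + 0.16 = 4.0106.
Systemic exposure ∝ 1/CL: fold-change = 1 / 4.0106 = 0.25.

0.25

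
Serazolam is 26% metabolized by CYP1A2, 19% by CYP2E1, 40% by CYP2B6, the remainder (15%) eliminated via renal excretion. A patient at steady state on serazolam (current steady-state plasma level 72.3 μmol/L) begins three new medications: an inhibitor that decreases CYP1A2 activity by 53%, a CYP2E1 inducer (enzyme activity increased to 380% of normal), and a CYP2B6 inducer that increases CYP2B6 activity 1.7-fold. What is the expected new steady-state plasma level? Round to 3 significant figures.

The CYP1A2 pathway (26% of clearance) is reduced to 0.47× activity: 0.26 × 0.47 = 0.1222.
The CYP2E1 pathway (19% of clearance) is boosted to 3.8× activity: 0.19 × 3.8 = 0.722.
The CYP2B6 pathway (40% of clearance) rises to 1.7× activity: 0.4 × 1.7 = 0.68.
Non-CYP routes (15%) are unchanged.
New clearance relative to baseline: 0.1222 + 0.722 + 0.68 + 0.15 = 1.6742.
New steady-state plasma level = 72.3 / 1.6742 = 43.2 μmol/L (concentration scales inversely with clearance).

43.2 μmol/L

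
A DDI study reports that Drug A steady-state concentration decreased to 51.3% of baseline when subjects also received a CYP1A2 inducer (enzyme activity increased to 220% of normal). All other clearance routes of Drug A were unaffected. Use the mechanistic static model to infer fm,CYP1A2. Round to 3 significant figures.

Let fm be the CYP1A2 fraction. New clearance relative to baseline = fm × 2.2 + (1 − fm).
Steady-state concentration ratio = 1 / (new CL fraction), so new CL fraction = 1 / 0.513 = 1.949.
fm × 2.2 + 1 − fm = 1.949  ⇒  fm × (2.2 − 1) = 0.9493  ⇒  fm = 0.791.

0.791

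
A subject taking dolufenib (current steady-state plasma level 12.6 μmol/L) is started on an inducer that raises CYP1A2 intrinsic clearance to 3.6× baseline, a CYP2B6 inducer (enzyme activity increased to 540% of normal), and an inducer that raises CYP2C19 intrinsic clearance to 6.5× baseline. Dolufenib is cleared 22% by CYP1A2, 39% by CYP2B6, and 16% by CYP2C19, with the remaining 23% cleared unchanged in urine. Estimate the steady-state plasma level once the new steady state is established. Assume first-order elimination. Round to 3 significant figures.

3.02 μmol/L

CYP1A2: 0.22 × 3.6 = 0.792
CYP2B6: 0.39 × 5.4 = 2.106
CYP2C19: 0.16 × 6.5 = 1.04
Other: 0.23 (unchanged)
CL_new/CL_old = 0.792 + 2.106 + 1.04 + 0.23 = 4.168.
Steady-state plasma level ∝ 1/CL: new value = 12.6 / 4.168 = 3.02 μmol/L.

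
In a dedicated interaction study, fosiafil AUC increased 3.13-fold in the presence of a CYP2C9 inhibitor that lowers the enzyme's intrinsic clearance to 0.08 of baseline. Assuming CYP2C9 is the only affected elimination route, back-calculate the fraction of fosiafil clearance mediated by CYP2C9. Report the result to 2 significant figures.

Let x = fm,CYP2C9. Because AUC ∝ 1/CL, relative clearance fell to 1/3.13 = 0.3195.
Only the CYP2C9 route changed, so 0.3195 = x·0.08 + (1 − x), giving x = 0.74.

0.74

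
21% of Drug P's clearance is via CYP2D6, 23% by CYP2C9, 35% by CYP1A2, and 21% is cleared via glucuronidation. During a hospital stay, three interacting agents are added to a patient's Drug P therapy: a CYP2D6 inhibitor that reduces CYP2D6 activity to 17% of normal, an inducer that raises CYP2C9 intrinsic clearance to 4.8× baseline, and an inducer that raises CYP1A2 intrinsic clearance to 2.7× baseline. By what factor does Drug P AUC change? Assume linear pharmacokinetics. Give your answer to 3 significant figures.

0.436

CYP2D6: 0.21 × 0.17 = 0.0357
CYP2C9: 0.23 × 4.8 = 1.104
CYP1A2: 0.35 × 2.7 = 0.945
Other: 0.21 (unchanged)
New clearance relative to baseline: 0.0357 + 1.104 + 0.945 + 0.21 = 2.2947.
Because AUC varies inversely with clearance, the combined effect is 1 / 2.2947 = 0.436.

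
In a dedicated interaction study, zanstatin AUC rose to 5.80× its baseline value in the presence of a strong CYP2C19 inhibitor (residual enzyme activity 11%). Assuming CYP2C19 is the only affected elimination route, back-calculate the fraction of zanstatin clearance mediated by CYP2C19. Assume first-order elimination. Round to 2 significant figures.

0.93

Call the CYP2C19 fraction fm. After the interaction, CL_new/CL_old = fm × 0.11 + (1 − fm).
AUC ratio = 1 / (new CL fraction), so new CL fraction = 1 / 5.80 = 0.1724.
fm × 0.11 + 1 − fm = 0.1724  ⇒  fm × (0.11 − 1) = −0.8276  ⇒  fm = 0.93.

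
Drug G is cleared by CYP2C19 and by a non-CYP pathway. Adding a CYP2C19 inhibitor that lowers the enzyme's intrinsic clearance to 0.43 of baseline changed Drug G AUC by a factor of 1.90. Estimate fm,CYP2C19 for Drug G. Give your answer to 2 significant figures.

0.83

Write x for the fraction cleared via CYP2C19. The observed AUC change means clearance fell to 1/1.90 = 0.5263 of baseline.
Only the CYP2C19 route changed, so 0.5263 = x·0.43 + (1 − x), giving x = 0.83.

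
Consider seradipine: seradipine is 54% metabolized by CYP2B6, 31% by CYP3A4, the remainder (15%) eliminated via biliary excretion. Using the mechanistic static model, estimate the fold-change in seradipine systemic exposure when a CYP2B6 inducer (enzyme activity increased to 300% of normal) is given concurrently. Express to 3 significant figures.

0.481

The CYP2B6 pathway (54% of clearance) increases to 3× activity: 0.54 × 3 = 1.62.
CYP3A4 (31%) and the residual 15% are unaffected.
New clearance relative to baseline: 1.62 + 0.31 + 0.15 = 2.08.
Systemic exposure ratio = CL_old/CL_new = 1 / 2.08 = 0.481.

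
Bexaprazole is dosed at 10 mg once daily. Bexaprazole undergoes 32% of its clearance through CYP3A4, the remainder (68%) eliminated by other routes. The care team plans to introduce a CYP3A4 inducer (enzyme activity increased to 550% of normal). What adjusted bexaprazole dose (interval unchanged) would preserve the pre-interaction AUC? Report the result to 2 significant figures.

The CYP3A4 pathway (32% of clearance) increases to 5.5× activity: 0.32 × 5.5 = 1.76.
The remaining 68% of clearance is unaffected.
Relative clearance = 1.76 + 0.68 = 2.44.
Exposure is unchanged when dose changes in proportion to clearance. New dose = 10 mg × 2.44 = 24 mg.

24 mg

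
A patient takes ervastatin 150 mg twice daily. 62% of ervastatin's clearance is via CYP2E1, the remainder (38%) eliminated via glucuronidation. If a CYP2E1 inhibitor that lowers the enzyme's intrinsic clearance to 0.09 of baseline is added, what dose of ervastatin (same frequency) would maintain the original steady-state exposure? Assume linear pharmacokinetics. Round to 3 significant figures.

The CYP2E1 pathway (62% of clearance) falls to 0.09× activity: 0.62 × 0.09 = 0.0558.
Non-CYP routes (38%) are unchanged.
Relative clearance = 0.0558 + 0.38 = 0.4358.
Css,avg = (dose rate)/CL, so holding Css fixed requires dose ∝ CL: 150 × 0.4358 = 65.4 mg.

65.4 mg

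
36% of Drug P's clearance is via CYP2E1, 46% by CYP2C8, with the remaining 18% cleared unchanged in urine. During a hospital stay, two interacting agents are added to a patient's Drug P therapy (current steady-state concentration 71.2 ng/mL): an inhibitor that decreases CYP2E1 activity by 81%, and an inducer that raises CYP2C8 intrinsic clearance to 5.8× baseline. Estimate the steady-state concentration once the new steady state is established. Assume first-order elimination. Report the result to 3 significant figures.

24.4 ng/mL

The CYP2E1 pathway (36% of clearance) is reduced to 0.19× activity: 0.36 × 0.19 = 0.0684.
The CYP2C8 pathway (46% of clearance) rises to 5.8× activity: 0.46 × 5.8 = 2.668.
Non-CYP routes (18%) are unchanged.
New clearance relative to baseline: 0.0684 + 2.668 + 0.18 = 2.9164.
Steady-state concentration ∝ 1/CL: new value = 71.2 / 2.9164 = 24.4 ng/mL.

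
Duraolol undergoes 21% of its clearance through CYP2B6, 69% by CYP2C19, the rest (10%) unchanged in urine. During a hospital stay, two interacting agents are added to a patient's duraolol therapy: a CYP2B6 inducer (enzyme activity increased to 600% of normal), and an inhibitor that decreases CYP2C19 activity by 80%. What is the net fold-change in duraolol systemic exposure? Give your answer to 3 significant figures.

The CYP2B6 pathway (21% of clearance) increases to 6× activity: 0.21 × 6 = 1.26.
The CYP2C19 pathway (69% of clearance) drops to 0.2× activity: 0.69 × 0.2 = 0.138.
The remaining 10% of clearance is unaffected.
Relative clearance = 1.26 + 0.138 + 0.1 = 1.498.
Because systemic exposure varies inversely with clearance, the combined effect is 1 / 1.498 = 0.668.

0.668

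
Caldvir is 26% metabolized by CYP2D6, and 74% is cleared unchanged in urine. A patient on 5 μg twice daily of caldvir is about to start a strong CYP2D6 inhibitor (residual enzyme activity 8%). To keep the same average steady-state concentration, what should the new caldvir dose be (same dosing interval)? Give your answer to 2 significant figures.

3.8 μg

CYP2D6: 0.26 × 0.08 = 0.0208
Other: 0.74 (unchanged)
New clearance relative to baseline: 0.0208 + 0.74 = 0.7608.
Exposure is unchanged when dose changes in proportion to clearance. New dose = 5 μg × 0.7608 = 3.8 μg.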